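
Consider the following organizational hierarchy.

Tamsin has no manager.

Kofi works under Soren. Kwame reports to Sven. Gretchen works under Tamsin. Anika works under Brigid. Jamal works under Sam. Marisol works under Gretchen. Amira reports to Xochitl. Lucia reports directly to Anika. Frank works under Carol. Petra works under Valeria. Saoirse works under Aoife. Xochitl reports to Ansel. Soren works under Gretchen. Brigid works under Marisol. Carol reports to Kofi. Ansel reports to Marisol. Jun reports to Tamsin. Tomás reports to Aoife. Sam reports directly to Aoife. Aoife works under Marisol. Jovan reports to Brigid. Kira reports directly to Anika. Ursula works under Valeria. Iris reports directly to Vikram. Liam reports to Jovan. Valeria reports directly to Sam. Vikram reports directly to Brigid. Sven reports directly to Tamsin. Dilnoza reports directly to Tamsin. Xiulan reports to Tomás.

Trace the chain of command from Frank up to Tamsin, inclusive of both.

Frank reports to Carol. Carol reports to Kofi. Kofi reports to Soren. Soren reports to Gretchen. Gretchen reports to Tamsin. Tamsin is at the top.

Frank -> Carol -> Kofi -> Soren -> Gretchen -> Tamsin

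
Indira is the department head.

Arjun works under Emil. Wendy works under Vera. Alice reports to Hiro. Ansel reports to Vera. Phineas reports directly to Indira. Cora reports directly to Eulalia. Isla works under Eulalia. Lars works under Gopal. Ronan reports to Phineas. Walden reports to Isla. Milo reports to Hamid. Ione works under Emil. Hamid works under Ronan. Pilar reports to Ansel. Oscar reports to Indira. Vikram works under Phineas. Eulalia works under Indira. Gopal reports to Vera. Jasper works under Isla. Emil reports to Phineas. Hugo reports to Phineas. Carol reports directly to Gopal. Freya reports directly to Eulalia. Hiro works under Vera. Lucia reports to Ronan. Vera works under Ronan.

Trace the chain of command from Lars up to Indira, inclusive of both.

Lars reports to Gopal. Gopal reports to Vera. Vera reports to Ronan. Ronan reports to Phineas. Phineas reports to Indira. Indira is at the top.

Lars -> Gopal -> Vera -> Ronan -> Phineas -> Indira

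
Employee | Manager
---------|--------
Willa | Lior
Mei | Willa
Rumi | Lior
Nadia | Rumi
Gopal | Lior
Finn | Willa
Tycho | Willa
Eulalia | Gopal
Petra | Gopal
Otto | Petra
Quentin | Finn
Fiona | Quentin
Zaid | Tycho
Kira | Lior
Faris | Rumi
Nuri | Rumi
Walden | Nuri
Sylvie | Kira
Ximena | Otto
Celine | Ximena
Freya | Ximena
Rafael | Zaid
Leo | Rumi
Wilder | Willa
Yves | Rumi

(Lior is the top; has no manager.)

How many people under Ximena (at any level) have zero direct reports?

The people in Ximena's organization with no one reporting to them are Freya, Celine. That is 2.

2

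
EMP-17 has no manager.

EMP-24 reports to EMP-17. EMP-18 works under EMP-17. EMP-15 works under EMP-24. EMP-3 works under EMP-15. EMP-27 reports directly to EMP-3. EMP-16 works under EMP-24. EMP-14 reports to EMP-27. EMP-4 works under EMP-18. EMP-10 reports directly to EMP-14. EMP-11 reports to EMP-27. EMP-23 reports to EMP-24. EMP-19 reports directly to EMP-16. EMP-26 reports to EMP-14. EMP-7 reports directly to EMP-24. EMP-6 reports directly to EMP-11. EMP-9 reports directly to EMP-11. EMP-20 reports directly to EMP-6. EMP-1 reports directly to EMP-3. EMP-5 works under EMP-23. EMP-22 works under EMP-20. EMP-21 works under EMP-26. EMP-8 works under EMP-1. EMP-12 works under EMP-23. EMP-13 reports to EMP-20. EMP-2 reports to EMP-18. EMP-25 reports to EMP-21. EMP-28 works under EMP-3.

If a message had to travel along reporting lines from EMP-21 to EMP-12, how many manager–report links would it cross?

EMP-21 is 6 levels below EMP-24, and EMP-12 is 2 levels below EMP-24 (their lowest common manager). The shortest path runs up from EMP-21 to EMP-24 and back down to EMP-12: 6 + 2 = 8 links.

8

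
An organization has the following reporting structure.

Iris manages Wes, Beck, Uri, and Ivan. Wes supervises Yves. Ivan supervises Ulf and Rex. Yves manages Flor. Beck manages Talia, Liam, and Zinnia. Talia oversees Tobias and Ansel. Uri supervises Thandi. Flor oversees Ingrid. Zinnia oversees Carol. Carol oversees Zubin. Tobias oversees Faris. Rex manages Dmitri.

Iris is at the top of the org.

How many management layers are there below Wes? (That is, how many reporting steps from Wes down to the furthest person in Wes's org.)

The longest chain under Wes runs Wes → Yves → Flor → Ingrid, which is 3 levels below Wes.

3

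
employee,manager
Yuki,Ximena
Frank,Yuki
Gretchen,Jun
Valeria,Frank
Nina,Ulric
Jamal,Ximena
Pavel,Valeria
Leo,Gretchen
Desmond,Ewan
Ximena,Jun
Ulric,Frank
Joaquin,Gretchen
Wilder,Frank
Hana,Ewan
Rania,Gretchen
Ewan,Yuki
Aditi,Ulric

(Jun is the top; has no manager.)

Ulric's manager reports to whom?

Yuki

Ulric reports to Frank, and Frank reports to Yuki. So Ulric's skip-level manager is Yuki.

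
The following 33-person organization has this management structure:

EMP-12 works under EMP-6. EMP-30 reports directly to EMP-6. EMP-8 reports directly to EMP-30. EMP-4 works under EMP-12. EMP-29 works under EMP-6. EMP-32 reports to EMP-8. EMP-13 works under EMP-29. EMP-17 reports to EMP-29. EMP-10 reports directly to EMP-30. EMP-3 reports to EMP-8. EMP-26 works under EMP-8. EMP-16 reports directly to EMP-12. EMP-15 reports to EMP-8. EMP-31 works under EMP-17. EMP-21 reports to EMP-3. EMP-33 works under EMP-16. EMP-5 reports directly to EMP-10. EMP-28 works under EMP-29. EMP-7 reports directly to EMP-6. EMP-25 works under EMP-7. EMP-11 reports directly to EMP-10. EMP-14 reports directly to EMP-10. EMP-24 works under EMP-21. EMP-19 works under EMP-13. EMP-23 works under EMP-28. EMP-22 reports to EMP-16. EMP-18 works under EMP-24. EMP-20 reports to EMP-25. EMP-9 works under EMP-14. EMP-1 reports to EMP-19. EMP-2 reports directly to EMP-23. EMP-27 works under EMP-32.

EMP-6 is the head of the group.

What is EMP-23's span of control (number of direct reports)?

EMP-23 directly manages EMP-2. That is 1 direct report.

1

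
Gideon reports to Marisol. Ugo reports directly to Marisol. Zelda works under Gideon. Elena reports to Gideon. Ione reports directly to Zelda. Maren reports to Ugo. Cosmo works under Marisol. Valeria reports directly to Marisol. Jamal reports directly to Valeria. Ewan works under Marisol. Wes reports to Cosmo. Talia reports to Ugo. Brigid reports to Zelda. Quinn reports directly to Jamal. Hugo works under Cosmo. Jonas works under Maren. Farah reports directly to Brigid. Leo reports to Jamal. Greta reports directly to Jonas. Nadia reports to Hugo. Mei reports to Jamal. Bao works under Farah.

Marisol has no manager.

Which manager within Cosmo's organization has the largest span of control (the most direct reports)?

Direct-report counts within Cosmo's organization: Cosmo has 2; Hugo has 1. The largest is 2, held by Cosmo.

Cosmo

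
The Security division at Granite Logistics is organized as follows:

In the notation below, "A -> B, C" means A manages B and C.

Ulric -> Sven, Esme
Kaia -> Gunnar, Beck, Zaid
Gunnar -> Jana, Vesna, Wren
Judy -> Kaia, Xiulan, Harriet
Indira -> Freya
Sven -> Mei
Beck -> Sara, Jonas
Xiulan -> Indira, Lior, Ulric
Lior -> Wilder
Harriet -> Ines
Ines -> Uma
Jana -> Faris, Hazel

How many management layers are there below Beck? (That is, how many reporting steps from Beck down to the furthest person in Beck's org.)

The longest chain under Beck runs Beck → Jonas, which is 1 level below Beck.

1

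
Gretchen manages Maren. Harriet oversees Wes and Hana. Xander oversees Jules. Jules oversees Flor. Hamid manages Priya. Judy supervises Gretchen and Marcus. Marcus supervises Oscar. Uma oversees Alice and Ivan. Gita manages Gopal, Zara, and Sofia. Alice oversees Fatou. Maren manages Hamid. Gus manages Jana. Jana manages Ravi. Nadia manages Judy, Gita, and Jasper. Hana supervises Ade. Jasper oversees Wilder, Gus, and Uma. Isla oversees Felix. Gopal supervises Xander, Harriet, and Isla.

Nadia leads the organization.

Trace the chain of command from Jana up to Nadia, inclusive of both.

Jana reports to Gus. Gus reports to Jasper. Jasper reports to Nadia. Nadia is at the top.

Jana -> Gus -> Jasper -> Nadia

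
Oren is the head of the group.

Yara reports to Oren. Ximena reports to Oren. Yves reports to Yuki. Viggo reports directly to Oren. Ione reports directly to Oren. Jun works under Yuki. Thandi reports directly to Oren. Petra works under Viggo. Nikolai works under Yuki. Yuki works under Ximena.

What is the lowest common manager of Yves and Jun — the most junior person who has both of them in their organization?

Yuki

Yves's chain of managers is Yuki, Ximena, Oren. Jun's chain of managers is Yuki, Ximena, Oren. The first manager that appears in both chains is Yuki.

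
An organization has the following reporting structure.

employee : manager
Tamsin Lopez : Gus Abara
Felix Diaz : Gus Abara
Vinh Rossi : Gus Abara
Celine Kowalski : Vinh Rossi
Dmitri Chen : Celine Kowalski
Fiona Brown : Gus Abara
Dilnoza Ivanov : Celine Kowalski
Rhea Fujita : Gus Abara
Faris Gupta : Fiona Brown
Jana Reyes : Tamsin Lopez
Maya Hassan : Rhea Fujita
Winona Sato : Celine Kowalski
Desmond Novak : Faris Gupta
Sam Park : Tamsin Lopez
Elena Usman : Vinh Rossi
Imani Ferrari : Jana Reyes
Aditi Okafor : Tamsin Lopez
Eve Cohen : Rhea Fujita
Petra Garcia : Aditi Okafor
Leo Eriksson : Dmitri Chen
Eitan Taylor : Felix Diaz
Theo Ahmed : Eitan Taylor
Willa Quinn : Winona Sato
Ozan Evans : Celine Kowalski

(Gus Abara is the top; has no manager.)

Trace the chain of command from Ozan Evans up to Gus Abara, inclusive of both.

Ozan Evans -> Celine Kowalski -> Vinh Rossi -> Gus Abara

Ozan Evans reports to Celine Kowalski. Celine Kowalski reports to Vinh Rossi. Vinh Rossi reports to Gus Abara. Gus Abara is at the top.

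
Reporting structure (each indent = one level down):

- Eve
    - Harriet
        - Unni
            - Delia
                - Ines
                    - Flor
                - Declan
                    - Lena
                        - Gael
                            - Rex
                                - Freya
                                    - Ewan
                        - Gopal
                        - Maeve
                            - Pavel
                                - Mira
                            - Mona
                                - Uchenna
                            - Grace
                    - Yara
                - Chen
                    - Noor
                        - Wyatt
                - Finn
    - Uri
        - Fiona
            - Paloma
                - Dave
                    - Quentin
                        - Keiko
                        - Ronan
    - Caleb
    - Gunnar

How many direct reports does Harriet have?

1

Harriet directly manages Unni. That is 1 direct report.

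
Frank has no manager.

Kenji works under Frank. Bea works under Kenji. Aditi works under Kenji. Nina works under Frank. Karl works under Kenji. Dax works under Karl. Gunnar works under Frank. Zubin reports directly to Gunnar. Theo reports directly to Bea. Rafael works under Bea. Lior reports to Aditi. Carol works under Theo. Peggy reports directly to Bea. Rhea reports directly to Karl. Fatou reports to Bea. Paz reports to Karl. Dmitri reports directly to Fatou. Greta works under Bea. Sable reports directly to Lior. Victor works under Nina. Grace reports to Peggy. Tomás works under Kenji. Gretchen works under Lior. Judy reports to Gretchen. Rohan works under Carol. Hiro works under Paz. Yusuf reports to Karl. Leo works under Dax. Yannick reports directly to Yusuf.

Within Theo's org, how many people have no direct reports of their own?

1

The only person in Theo's organization with no one reporting to them is Rohan. That is 1.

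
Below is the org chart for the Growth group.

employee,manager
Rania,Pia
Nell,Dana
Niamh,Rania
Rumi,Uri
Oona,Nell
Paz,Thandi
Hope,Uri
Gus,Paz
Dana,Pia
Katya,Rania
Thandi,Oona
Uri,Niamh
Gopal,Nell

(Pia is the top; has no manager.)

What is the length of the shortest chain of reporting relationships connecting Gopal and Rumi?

Gopal is 3 levels below Pia, and Rumi is 4 levels below Pia (their lowest common manager). The shortest path runs up from Gopal to Pia and back down to Rumi: 3 + 4 = 7 links.

7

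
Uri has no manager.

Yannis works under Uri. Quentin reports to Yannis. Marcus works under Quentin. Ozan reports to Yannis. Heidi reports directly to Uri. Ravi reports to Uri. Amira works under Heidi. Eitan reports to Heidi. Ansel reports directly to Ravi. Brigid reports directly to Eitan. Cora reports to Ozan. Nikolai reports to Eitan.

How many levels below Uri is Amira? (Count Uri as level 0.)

Chain from Amira up to Uri: Amira → Heidi → Uri. That is 2 steps up, so Amira is 2 levels below Uri.

2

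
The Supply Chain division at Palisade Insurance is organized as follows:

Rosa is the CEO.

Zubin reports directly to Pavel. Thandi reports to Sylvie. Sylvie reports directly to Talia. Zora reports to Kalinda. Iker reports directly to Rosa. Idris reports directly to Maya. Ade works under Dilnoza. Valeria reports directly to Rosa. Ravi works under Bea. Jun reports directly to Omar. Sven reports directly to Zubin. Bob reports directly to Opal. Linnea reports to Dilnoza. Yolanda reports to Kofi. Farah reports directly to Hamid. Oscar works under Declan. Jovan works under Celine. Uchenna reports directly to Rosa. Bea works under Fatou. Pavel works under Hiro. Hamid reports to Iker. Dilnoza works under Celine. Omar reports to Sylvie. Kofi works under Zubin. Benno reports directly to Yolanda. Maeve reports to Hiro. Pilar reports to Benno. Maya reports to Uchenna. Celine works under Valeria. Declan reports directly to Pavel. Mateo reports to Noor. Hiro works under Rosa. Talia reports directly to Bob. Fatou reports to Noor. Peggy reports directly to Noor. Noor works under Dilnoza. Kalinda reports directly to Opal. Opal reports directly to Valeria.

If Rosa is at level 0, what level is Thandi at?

Chain from Thandi up to Rosa: Thandi → Sylvie → Talia → Bob → Opal → Valeria → Rosa. That is 6 steps up, so Thandi is 6 levels below Rosa.

6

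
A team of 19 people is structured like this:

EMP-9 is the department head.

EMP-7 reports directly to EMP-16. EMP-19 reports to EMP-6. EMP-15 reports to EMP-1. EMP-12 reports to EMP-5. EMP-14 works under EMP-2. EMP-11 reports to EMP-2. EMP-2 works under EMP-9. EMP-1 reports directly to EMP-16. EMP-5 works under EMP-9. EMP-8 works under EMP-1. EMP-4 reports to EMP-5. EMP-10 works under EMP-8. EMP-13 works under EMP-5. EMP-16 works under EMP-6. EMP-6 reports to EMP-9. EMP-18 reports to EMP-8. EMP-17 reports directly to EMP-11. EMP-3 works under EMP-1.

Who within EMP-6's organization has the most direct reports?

Direct-report counts within EMP-6's organization: EMP-6 has 2; EMP-16 has 2; EMP-1 has 3; EMP-8 has 2. The largest is 3, held by EMP-1.

EMP-1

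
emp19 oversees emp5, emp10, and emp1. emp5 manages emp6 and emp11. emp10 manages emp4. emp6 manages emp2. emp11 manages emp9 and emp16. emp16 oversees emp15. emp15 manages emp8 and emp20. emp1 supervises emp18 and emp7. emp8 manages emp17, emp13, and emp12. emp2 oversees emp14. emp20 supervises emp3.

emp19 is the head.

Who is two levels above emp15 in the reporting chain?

emp11

emp15 reports to emp16, and emp16 reports to emp11. So emp15's skip-level manager is emp11.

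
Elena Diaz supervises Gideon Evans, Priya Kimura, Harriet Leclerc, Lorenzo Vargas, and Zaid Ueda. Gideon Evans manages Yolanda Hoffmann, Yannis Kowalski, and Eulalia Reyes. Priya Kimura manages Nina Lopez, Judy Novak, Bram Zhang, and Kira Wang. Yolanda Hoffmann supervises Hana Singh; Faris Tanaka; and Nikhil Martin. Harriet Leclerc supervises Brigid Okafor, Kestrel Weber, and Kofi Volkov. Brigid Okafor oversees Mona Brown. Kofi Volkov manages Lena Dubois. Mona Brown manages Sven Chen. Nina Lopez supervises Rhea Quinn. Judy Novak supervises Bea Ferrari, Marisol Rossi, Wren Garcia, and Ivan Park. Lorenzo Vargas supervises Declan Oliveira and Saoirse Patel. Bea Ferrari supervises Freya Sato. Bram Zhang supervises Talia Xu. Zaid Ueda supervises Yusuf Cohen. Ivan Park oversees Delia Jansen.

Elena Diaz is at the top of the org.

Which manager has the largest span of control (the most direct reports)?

Elena Diaz

Direct-report counts: Elena Diaz has 5; Zaid Ueda has 1; Lorenzo Vargas has 2; Harriet Leclerc has 3; Kofi Volkov has 1; Brigid Okafor has 1; Mona Brown has 1; Priya Kimura has 4; Bram Zhang has 1; Judy Novak has 4; Ivan Park has 1; Bea Ferrari has 1; Nina Lopez has 1; Gideon Evans has 3; Yolanda Hoffmann has 3. The largest is 5, held by Elena Diaz.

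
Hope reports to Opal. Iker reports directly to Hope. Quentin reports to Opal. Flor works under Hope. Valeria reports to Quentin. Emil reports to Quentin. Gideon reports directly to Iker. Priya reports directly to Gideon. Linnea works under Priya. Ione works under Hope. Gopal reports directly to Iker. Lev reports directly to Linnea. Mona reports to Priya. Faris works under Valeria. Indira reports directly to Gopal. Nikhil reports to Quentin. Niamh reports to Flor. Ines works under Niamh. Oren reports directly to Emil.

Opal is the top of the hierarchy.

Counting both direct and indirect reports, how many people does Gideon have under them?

Gideon directly manages Priya. Under Priya: Mona, Linnea, Lev (3). That's 4 in total.

4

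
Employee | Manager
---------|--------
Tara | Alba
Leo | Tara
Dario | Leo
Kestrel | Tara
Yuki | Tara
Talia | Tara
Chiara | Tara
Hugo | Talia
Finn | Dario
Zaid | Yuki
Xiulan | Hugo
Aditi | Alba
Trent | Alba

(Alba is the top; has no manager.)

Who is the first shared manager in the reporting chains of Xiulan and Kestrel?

Tara

Xiulan's chain of managers is Hugo, Talia, Tara, Alba. Kestrel's chain of managers is Tara, Alba. The first manager that appears in both chains is Tara.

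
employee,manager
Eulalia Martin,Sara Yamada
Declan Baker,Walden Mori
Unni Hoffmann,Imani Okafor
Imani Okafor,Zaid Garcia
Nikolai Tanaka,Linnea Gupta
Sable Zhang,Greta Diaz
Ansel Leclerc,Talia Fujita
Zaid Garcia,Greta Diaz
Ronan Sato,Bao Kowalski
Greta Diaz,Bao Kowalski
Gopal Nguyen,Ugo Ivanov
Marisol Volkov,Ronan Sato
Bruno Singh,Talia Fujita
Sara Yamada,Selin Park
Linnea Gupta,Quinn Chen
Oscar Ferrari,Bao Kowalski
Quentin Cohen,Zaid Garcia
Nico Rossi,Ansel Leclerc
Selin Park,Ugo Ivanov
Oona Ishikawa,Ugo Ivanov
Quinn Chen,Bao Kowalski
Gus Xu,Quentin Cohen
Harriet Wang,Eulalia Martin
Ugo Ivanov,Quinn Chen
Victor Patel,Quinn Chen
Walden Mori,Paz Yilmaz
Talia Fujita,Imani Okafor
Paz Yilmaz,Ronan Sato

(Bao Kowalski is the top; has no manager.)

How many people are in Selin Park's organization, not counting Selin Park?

3

Selin Park directly manages Sara Yamada. Under Sara Yamada: Eulalia Martin, Harriet Wang (2). That's 3 in total.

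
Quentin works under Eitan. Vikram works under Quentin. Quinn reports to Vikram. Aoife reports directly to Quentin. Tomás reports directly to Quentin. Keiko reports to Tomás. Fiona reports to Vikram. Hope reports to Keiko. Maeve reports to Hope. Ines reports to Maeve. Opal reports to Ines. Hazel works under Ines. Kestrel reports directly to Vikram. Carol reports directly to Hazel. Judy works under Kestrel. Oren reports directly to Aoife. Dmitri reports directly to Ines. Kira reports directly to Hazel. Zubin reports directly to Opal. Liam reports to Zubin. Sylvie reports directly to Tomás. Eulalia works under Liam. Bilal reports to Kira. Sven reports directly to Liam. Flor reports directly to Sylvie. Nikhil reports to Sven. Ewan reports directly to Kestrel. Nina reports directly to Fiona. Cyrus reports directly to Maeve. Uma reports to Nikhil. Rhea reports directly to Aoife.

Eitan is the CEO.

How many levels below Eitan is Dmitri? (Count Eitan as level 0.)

7

Chain from Dmitri up to Eitan: Dmitri → Ines → Maeve → Hope → Keiko → Tomás → Quentin → Eitan. That is 7 steps up, so Dmitri is 7 levels below Eitan.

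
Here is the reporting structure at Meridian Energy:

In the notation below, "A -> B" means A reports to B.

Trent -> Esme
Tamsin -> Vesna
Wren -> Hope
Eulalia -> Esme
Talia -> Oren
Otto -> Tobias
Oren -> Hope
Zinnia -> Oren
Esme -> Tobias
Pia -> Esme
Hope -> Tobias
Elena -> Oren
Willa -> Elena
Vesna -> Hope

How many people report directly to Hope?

Hope directly manages Vesna, Oren, Wren. That is 3 direct reports.

3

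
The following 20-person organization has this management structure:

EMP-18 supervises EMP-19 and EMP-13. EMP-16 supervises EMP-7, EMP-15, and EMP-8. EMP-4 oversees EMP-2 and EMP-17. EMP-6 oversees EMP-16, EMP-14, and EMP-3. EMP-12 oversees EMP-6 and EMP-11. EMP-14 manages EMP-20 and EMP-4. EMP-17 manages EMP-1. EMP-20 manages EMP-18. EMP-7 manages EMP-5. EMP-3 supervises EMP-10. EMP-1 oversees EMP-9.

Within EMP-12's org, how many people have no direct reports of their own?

9

The people in EMP-12's organization with no one reporting to them are EMP-11, EMP-10, EMP-9, EMP-2, EMP-13, EMP-19, EMP-8, EMP-15, EMP-5. That is 9.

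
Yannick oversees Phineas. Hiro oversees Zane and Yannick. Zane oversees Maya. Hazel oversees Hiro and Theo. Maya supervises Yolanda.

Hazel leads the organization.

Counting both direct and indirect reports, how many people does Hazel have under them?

Hazel directly manages Hiro, Theo. Under Hiro: Yannick, Phineas, Zane, Maya, Yolanda (5). Theo has no reports. So Hazel's organization is 2 direct reports plus everyone under them: 6 + 1 = 7.

7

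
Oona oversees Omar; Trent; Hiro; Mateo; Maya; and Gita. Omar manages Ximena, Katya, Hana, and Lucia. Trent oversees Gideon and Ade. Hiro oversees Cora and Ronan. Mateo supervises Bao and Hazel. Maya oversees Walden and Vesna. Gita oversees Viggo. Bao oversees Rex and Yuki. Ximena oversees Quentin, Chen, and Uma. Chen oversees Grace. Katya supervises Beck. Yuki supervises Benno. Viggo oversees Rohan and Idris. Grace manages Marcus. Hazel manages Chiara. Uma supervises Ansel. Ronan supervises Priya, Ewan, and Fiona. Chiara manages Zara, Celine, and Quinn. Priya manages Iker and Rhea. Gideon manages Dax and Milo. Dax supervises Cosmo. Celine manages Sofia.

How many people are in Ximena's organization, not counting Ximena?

6

Ximena directly manages Chen, Uma, Quentin. Under Chen: Grace, Marcus (2). Under Uma: Ansel (1). Quentin has no reports. So Ximena's organization is 3 direct reports plus everyone under them: 3 + 2 + 1 = 6.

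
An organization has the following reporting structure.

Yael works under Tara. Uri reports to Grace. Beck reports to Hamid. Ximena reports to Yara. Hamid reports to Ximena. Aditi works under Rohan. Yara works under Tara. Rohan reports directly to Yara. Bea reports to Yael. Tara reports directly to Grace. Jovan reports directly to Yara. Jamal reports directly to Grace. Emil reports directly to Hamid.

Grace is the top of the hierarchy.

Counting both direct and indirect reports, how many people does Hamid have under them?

Hamid directly manages Beck, Emil. Beck has no reports. Emil has no reports. So Hamid's organization is 2 direct reports plus everyone under them: 1 + 1 = 2.

2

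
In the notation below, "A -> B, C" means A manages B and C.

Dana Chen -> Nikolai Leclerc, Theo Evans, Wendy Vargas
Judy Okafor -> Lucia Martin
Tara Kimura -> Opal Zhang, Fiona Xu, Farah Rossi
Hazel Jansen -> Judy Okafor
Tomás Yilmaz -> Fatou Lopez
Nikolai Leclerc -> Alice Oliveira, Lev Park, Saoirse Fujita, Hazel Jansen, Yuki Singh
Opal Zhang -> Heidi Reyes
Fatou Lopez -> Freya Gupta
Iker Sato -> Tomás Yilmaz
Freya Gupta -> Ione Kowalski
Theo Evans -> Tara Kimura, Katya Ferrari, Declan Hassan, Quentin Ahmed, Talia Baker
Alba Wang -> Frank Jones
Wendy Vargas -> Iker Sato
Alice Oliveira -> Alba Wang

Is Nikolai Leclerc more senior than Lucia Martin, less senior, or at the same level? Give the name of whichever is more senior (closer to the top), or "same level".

Nikolai Leclerc

Nikolai Leclerc is 1 level below Dana Chen; Lucia Martin is 4. Nikolai Leclerc is higher.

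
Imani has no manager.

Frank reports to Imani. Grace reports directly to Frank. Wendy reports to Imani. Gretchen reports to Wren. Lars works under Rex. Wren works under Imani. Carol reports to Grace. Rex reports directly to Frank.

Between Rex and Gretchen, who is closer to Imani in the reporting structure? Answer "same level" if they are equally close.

same level

Both Rex and Gretchen are 2 levels below Imani.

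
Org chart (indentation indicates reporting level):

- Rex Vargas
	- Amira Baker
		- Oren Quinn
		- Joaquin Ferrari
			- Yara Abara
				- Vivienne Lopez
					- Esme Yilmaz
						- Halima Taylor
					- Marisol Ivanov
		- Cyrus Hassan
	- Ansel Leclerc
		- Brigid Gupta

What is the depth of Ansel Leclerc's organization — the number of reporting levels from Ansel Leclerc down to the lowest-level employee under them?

1

The longest chain under Ansel Leclerc runs Ansel Leclerc → Brigid Gupta, which is 1 level below Ansel Leclerc.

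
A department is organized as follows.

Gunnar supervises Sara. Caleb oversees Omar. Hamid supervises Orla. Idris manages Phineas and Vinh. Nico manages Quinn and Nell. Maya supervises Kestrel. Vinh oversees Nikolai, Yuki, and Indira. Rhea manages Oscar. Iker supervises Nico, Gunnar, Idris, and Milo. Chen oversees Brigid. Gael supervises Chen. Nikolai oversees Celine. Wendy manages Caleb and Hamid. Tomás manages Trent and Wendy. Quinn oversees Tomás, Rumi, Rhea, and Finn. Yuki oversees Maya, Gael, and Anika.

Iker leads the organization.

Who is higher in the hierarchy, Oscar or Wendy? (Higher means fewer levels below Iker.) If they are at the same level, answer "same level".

same level

Both Oscar and Wendy are 4 levels below Iker.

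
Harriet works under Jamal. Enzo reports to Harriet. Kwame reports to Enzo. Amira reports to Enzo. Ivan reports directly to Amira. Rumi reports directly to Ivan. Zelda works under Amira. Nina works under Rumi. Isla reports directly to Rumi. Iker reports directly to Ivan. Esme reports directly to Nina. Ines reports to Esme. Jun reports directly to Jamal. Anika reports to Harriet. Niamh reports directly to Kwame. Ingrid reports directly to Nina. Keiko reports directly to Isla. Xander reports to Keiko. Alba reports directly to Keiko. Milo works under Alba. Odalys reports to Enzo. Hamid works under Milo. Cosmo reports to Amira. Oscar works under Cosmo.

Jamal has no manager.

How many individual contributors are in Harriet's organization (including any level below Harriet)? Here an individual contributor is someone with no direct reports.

The people in Harriet's organization with no one reporting to them are Anika, Odalys, Oscar, Zelda, Iker, Hamid, Xander, Ingrid, Ines, Niamh. That is 10.

10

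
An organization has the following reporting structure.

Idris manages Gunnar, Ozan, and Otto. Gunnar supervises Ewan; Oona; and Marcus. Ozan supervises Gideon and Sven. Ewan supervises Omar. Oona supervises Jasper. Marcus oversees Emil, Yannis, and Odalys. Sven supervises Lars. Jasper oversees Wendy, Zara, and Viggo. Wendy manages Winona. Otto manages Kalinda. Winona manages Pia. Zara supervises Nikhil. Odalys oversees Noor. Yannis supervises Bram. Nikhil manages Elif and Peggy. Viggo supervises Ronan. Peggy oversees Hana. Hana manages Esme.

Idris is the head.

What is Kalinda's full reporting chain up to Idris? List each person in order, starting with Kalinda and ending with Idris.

Kalinda reports to Otto. Otto reports to Idris. Idris is at the top.

Kalinda -> Otto -> Idris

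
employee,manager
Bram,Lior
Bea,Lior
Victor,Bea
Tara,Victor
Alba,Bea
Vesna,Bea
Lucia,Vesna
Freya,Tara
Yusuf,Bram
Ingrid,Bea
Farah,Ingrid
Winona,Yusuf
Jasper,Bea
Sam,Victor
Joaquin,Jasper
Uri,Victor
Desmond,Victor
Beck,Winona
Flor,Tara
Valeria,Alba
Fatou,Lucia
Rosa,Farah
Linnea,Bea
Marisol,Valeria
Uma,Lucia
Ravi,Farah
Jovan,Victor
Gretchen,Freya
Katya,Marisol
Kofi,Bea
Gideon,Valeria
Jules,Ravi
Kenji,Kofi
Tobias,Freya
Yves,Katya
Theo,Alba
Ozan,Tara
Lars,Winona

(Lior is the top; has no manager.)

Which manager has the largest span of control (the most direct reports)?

Bea

Direct-report counts: Lior has 2; Bea has 7; Kofi has 1; Jasper has 1; Ingrid has 1; Farah has 2; Ravi has 1; Vesna has 1; Lucia has 2; Alba has 2; Valeria has 2; Marisol has 1; Katya has 1; Victor has 5; Tara has 3; Freya has 2; Bram has 1; Yusuf has 1; Winona has 2. The largest is 7, held by Bea.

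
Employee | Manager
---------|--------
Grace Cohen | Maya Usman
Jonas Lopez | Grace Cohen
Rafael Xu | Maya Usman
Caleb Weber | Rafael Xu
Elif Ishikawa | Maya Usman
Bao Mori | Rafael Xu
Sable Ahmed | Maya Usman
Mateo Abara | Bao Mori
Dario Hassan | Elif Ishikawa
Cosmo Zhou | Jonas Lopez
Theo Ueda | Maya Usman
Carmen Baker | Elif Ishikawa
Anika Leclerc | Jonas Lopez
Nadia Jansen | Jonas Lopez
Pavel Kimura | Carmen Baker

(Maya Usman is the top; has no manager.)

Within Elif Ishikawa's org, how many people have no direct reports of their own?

2

The people in Elif Ishikawa's organization with no one reporting to them are Pavel Kimura, Dario Hassan. That is 2.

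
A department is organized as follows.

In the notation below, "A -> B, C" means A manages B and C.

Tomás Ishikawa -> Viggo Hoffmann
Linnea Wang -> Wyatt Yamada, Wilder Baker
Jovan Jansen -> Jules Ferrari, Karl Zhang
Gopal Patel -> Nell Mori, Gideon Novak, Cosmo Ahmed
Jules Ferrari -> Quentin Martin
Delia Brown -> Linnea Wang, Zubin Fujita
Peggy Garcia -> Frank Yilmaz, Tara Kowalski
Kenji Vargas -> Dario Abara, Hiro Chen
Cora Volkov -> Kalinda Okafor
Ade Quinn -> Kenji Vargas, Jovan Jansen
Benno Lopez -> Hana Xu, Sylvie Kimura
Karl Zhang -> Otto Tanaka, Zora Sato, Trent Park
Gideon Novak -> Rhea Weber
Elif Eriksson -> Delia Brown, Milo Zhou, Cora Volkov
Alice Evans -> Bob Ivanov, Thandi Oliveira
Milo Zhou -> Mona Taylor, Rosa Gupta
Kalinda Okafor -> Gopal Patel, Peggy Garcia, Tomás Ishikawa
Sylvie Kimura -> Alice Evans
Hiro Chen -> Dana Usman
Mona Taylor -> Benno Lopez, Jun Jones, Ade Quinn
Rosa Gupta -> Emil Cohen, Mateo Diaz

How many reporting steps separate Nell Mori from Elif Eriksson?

Chain from Nell Mori up to Elif Eriksson: Nell Mori → Gopal Patel → Kalinda Okafor → Cora Volkov → Elif Eriksson. That is 4 steps up, so Nell Mori is 4 levels below Elif Eriksson.

4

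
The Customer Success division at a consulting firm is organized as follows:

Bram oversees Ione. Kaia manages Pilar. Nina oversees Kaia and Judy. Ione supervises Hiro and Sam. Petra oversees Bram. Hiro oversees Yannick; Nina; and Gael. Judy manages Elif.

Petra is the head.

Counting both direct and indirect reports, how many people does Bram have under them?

Bram directly manages Ione. Under Ione: Sam, Hiro, Gael, Nina, Judy, Elif, Kaia, Pilar, Yannick (9). That's 10 in total.

10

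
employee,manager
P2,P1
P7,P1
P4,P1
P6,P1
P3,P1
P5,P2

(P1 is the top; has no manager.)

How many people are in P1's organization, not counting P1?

P1 directly manages P2, P7, P4, P6, P3. Under P2: P5 (1). P7 has no reports. P4 has no reports. P6 has no reports. P3 has no reports. So P1's organization is 5 direct reports plus everyone under them: 2 + 1 + 1 + 1 + 1 = 6.

6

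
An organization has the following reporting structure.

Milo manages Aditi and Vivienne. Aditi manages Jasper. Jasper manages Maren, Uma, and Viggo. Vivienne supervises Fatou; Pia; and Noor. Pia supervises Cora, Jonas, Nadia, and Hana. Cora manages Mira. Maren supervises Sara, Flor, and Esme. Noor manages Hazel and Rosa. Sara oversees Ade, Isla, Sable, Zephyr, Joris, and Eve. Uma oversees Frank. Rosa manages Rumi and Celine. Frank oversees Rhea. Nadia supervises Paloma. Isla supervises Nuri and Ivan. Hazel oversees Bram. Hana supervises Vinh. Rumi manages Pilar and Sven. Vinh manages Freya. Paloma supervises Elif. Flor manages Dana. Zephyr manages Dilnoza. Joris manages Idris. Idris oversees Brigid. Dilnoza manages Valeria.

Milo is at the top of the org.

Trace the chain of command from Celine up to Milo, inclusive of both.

Celine -> Rosa -> Noor -> Vivienne -> Milo

Celine reports to Rosa. Rosa reports to Noor. Noor reports to Vivienne. Vivienne reports to Milo. Milo is at the top.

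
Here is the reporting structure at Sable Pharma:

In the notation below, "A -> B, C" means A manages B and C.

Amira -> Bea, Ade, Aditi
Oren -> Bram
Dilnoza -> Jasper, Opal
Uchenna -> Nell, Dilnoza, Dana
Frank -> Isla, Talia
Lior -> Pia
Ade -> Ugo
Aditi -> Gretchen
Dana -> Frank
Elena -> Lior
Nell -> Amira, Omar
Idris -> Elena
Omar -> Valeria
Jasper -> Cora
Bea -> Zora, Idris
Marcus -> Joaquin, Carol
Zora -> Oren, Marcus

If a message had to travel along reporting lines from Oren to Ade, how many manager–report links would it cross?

4

Oren is 3 levels below Amira, and Ade is 1 level below Amira (their lowest common manager). The shortest path runs up from Oren to Amira and back down to Ade: 3 + 1 = 4 links.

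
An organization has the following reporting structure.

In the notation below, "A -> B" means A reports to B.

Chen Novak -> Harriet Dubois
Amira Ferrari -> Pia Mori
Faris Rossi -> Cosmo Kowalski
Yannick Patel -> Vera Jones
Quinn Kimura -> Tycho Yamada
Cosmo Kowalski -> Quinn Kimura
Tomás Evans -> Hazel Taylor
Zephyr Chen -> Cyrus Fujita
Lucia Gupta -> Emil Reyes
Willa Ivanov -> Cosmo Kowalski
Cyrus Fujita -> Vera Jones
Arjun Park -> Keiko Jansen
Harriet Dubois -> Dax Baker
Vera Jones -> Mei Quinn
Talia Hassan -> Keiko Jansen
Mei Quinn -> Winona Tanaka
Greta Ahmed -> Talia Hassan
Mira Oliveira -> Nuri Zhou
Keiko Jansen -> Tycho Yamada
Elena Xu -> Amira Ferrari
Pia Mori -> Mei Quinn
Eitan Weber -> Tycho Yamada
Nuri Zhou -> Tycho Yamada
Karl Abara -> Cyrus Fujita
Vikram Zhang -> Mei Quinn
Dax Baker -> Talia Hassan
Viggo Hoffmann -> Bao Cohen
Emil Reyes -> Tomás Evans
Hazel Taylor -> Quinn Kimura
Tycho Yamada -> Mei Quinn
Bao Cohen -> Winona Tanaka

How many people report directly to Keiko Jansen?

2

Keiko Jansen directly manages Arjun Park, Talia Hassan. That is 2 direct reports.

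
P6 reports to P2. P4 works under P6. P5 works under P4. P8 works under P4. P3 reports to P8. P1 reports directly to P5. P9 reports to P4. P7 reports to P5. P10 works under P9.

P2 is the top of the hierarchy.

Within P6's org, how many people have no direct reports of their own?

The people in P6's organization with no one reporting to them are P10, P3, P7, P1. That is 4.

4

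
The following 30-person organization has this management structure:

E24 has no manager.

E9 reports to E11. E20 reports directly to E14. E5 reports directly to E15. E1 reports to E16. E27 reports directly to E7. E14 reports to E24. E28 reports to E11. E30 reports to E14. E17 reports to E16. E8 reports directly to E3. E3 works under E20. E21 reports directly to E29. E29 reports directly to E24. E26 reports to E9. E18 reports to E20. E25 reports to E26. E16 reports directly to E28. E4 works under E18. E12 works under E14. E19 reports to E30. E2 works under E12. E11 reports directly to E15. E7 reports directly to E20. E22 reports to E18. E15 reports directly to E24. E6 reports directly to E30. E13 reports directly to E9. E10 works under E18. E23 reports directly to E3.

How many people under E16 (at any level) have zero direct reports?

2

The people in E16's organization with no one reporting to them are E17, E1. That is 2.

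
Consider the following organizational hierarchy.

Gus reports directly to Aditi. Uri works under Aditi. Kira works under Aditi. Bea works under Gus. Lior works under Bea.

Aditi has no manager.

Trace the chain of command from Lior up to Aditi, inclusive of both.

Lior -> Bea -> Gus -> Aditi

Lior reports to Bea. Bea reports to Gus. Gus reports to Aditi. Aditi is at the top.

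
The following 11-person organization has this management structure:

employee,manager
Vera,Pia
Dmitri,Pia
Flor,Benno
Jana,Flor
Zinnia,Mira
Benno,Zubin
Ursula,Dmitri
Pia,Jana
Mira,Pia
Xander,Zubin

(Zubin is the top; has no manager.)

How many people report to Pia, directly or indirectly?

Pia directly manages Dmitri, Mira, Vera. Under Dmitri: Ursula (1). Under Mira: Zinnia (1). Vera has no reports. So Pia's organization is 3 direct reports plus everyone under them: 2 + 2 + 1 = 5.

5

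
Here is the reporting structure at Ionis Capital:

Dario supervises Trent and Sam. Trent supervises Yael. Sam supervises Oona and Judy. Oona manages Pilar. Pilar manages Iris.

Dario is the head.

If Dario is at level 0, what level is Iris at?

Chain from Iris up to Dario: Iris → Pilar → Oona → Sam → Dario. That is 4 steps up, so Iris is 4 levels below Dario.

4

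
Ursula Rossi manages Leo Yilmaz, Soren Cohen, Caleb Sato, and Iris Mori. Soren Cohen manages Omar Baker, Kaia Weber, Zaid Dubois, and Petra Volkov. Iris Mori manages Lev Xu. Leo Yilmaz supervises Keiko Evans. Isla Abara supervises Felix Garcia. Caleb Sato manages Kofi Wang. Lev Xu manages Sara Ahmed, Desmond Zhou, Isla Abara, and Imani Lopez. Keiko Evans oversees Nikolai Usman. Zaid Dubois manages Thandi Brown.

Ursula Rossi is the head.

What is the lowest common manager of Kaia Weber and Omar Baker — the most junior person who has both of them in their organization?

Kaia Weber's chain of managers is Soren Cohen, Ursula Rossi. Omar Baker's chain of managers is Soren Cohen, Ursula Rossi. The first manager that appears in both chains is Soren Cohen.

Soren Cohen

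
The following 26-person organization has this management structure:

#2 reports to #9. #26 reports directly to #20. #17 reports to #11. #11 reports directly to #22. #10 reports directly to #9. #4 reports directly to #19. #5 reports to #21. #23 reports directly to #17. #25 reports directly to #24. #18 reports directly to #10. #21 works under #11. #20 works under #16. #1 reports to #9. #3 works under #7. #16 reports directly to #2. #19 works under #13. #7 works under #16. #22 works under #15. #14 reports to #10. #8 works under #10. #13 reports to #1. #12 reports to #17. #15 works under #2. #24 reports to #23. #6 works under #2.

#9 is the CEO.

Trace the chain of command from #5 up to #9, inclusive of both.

#5 reports to #21. #21 reports to #11. #11 reports to #22. #22 reports to #15. #15 reports to #2. #2 reports to #9. #9 is at the top.

#5 -> #21 -> #11 -> #22 -> #15 -> #2 -> #9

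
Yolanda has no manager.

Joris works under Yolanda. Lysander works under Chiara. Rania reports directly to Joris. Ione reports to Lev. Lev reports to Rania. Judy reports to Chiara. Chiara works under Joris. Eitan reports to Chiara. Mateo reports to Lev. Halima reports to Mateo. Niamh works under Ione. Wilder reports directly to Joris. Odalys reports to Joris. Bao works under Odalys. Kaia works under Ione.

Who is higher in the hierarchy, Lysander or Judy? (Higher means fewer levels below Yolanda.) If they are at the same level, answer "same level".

Both Lysander and Judy are 3 levels below Yolanda.

same level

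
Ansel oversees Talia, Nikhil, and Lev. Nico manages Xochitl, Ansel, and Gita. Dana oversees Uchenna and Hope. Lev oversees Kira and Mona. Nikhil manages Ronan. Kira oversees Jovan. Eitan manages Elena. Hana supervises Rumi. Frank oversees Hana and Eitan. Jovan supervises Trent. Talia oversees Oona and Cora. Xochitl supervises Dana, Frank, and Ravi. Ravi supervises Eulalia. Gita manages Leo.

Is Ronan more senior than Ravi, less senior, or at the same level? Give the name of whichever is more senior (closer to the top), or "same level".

Ronan is 3 levels below Nico; Ravi is 2. Ravi is higher.

Ravi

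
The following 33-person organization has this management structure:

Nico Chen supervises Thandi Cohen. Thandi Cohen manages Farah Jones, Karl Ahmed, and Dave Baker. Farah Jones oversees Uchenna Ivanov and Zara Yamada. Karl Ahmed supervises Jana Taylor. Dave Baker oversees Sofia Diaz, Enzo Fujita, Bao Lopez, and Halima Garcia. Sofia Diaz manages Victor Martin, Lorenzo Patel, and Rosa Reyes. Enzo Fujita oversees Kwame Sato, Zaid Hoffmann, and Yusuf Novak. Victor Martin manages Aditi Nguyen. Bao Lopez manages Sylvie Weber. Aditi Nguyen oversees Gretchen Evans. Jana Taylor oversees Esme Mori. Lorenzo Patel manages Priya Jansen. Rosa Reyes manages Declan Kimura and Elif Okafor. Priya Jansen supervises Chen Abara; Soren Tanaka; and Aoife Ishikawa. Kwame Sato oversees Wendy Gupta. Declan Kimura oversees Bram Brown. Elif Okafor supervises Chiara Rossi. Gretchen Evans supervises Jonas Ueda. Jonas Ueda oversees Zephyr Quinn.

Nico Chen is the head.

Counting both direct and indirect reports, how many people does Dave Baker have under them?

24

Dave Baker directly manages Sofia Diaz, Enzo Fujita, Bao Lopez, Halima Garcia. Under Sofia Diaz: Rosa Reyes, Elif Okafor, Chiara Rossi, Declan Kimura, Bram Brown, Lorenzo Patel, Priya Jansen, Aoife Ishikawa, Soren Tanaka, Chen Abara, Victor Martin, Aditi Nguyen, Gretchen Evans, Jonas Ueda, Zephyr Quinn (15). Under Enzo Fujita: Zaid Hoffmann, Kwame Sato, Wendy Gupta, Yusuf Novak (4). Under Bao Lopez: Sylvie Weber (1). Halima Garcia has no reports. So Dave Baker's organization is 4 direct reports plus everyone under them: 16 + 5 + 2 + 1 = 24.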